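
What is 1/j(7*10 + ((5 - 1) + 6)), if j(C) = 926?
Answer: 1/926 ≈ 0.0010799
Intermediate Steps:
1/j(7*10 + ((5 - 1) + 6)) = 1/926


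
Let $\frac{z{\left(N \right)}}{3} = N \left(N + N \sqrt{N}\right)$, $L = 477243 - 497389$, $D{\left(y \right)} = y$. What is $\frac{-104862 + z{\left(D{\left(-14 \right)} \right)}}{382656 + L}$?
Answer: $- \frac{52137}{181255} + \frac{294 i \sqrt{14}}{181255} \approx -0.28764 + 0.0060691 i$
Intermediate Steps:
$L = -20146$ ($L = 477243 - 497389 = -20146$)
$z{\left(N \right)} = 3 N \left(N + N^{\frac{3}{2}}\right)$ ($z{\left(N \right)} = 3 N \left(N + N \sqrt{N}\right) = 3 N \left(N + N^{\frac{3}{2}}\right)$)
$\frac{-104862 + z{\left(D{\left(-14 \right)} \right)}}{382656 + L} = \frac{-104862 + \left(3 \left(-14\right)^{2} + 3 \left(-14\right)^{\frac{5}{2}}\right)}{382656 - 20146} = \frac{-104862 + \left(3 \cdot 196 + 3 \cdot 196 i \sqrt{14}\right)}{362510} = \left(-104862 + \left(588 + 588 i \sqrt{14}\right)\right) \frac{1}{362510} = \left(-104274 + 588 i \sqrt{14}\right) \frac{1}{362510} = - \frac{52137}{181255} + \frac{294 i \sqrt{14}}{181255}$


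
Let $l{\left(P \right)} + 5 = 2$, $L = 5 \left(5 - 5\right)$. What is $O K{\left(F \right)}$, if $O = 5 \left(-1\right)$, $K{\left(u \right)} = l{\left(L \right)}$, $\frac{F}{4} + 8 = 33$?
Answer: $15$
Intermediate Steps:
$L = 0$ ($L = 5 \cdot 0 = 0$)
$F = 100$ ($F = -32 + 4 \cdot 33 = -32 + 132 = 100$)
$l{\left(P \right)} = -3$ ($l{\left(P \right)} = -5 + 2 = -3$)
$K{\left(u \right)} = -3$
$O = -5$
$O K{\left(F \right)} = \left(-5\right) \left(-3\right) = 15$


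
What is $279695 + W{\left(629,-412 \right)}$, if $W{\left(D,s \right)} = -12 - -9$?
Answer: $279692$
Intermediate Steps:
$W{\left(D,s \right)} = -3$ ($W{\left(D,s \right)} = -12 + 9 = -3$)
$279695 + W{\left(629,-412 \right)} = 279695 - 3 = 279692$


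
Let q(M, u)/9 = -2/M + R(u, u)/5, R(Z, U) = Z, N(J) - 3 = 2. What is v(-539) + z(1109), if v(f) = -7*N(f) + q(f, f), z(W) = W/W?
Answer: -2706229/2695 ≈ -1004.2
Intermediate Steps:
N(J) = 5 (N(J) = 3 + 2 = 5)
z(W) = 1
q(M, u) = -18/M + 9*u/5 (q(M, u) = 9*(-2/M + u/5) = -18/M + 9*u/5)
v(f) = -35 - 18/f + 9*f/5 (v(f) = -7*5 + (-18/f + 9*f/5) = -35 + (-18/f + 9*f/5) = -35 - 18/f + 9*f/5)
v(-539) + z(1109) = (-35 - 18/(-539) + (9/5)*(-539)) + 1 = (-35 - 18*(-1/539) - 4851/5) + 1 = (-35 + 18/539 - 4851/5) + 1 = -2708924/2695 + 1 = -2706229/2695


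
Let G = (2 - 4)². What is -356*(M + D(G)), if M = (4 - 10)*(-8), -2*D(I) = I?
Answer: -16376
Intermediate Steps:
G = 4 (G = (-2)² = 4)
D(I) = -I/2
M = 48 (M = -6*(-8) = 48)
-356*(M + D(G)) = -356*(48 - ½*4) = -356*(48 - 2) = -356*46 = -16376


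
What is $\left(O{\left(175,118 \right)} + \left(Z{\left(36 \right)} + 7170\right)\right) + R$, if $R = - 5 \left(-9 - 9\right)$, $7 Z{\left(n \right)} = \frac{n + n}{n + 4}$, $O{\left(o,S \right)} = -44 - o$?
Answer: $\frac{246444}{35} \approx 7041.3$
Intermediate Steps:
$Z{\left(n \right)} = \frac{2 n}{7 \left(4 + n\right)}$ ($Z{\left(n \right)} = \frac{\left(n + n\right) \frac{1}{n + 4}}{7} = \frac{2 n \frac{1}{4 + n}}{7} = \frac{2 n}{7 \left(4 + n\right)}$)
$R = 90$ ($R = \left(-5\right) \left(-18\right) = 90$)
$\left(O{\left(175,118 \right)} + \left(Z{\left(36 \right)} + 7170\right)\right) + R = \left(\left(-44 - 175\right) + \left(\frac{2}{7} \cdot 36 \frac{1}{4 + 36} + 7170\right)\right) + 90 = \left(\left(-44 - 175\right) + \left(\frac{2}{7} \cdot 36 \cdot \frac{1}{40} + 7170\right)\right) + 90 = \left(-219 + \left(\frac{2}{7} \cdot 36 \cdot \frac{1}{40} + 7170\right)\right) + 90 = \left(-219 + \left(\frac{9}{35} + 7170\right)\right) + 90 = \left(-219 + \frac{250959}{35}\right) + 90 = \frac{243294}{35} + 90 = \frac{246444}{35}$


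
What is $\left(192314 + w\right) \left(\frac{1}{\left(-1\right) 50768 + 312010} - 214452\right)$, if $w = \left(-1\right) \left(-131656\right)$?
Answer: $- \frac{9075026482005255}{130621} \approx -6.9476 \cdot 10^{10}$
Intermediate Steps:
$w = 131656$
$\left(192314 + w\right) \left(\frac{1}{\left(-1\right) 50768 + 312010} - 214452\right) = \left(192314 + 131656\right) \left(\frac{1}{\left(-1\right) 50768 + 312010} - 214452\right) = 323970 \left(\frac{1}{-50768 + 312010} - 214452\right) = 323970 \left(\frac{1}{261242} - 214452\right) = 323970 \left(- \frac{56023869383}{261242}\right) = - \frac{9075026482005255}{130621}$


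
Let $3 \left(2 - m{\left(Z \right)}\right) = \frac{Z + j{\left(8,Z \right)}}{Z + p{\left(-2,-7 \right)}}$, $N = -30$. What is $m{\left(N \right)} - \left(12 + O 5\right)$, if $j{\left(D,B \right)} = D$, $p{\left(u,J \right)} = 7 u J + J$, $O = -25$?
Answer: $\frac{21067}{183} \approx 115.12$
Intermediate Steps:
$p{\left(u,J \right)} = J + 7 J u$ ($p{\left(u,J \right)} = 7 J u + J = J + 7 J u$)
$m{\left(Z \right)} = 2 - \frac{8 + Z}{3 \left(91 + Z\right)}$ ($m{\left(Z \right)} = 2 - \frac{\left(Z + 8\right) \frac{1}{Z - 7 \left(1 + 7 \left(-2\right)\right)}}{3} = 2 - \frac{\left(8 + Z\right) \frac{1}{Z - 7 \left(1 - 14\right)}}{3} = 2 - \frac{\left(8 + Z\right) \frac{1}{Z - -91}}{3} = 2 - \frac{\left(8 + Z\right) \frac{1}{Z + 91}}{3} = 2 - \frac{\left(8 + Z\right) \frac{1}{91 + Z}}{3} = 2 - \frac{\frac{1}{91 + Z} \left(8 + Z\right)}{3} = 2 - \frac{8 + Z}{3 \left(91 + Z\right)}$)
$m{\left(N \right)} - \left(12 + O 5\right) = \frac{538 + 5 \left(-30\right)}{3 \left(91 - 30\right)} - \left(12 - 125\right) = \frac{538 - 150}{3 \cdot 61} - \left(12 - 125\right) = \frac{1}{3} \cdot \frac{1}{61} \cdot 388 - -113 = \frac{388}{183} + 113 = \frac{21067}{183}$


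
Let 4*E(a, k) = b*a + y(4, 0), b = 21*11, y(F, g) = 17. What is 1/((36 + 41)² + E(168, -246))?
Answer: 4/62541 ≈ 6.3958e-5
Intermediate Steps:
b = 231
E(a, k) = 17/4 + 231*a/4 (E(a, k) = (231*a + 17)/4 = (17 + 231*a)/4 = 17/4 + 231*a/4)
1/((36 + 41)² + E(168, -246)) = 1/((36 + 41)² + (17/4 + (231/4)*168)) = 1/(77² + (17/4 + 9702)) = 1/(5929 + 38825/4) = 1/(62541/4) = 4/62541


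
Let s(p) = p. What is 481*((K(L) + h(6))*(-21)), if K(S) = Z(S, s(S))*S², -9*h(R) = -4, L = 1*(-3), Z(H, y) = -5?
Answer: 1350167/3 ≈ 4.5006e+5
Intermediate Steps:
L = -3
h(R) = 4/9 (h(R) = -⅑*(-4) = 4/9)
K(S) = -5*S²
481*((K(L) + h(6))*(-21)) = 481*((-5*(-3)² + 4/9)*(-21)) = 481*((-5*9 + 4/9)*(-21)) = 481*((-45 + 4/9)*(-21)) = 481*(-401/9*(-21)) = 481*(2807/3) = 1350167/3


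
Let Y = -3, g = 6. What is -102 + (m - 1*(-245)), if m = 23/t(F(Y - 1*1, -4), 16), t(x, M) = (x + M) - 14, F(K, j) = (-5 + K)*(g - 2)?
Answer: 4839/34 ≈ 142.32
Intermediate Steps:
F(K, j) = -20 + 4*K (F(K, j) = (-5 + K)*(6 - 2) = (-5 + K)*4 = -20 + 4*K)
t(x, M) = -14 + M + x (t(x, M) = (M + x) - 14 = -14 + M + x)
m = -23/34 (m = 23/(-14 + 16 + (-20 + 4*(-3 - 1*1))) = 23/(-14 + 16 + (-20 + 4*(-3 - 1))) = 23/(-14 + 16 + (-20 + 4*(-4))) = 23/(-14 + 16 + (-20 - 16)) = 23/(-14 + 16 - 36) = 23/(-34) = 23*(-1/34) = -23/34 ≈ -0.67647)
-102 + (m - 1*(-245)) = -102 + (-23/34 - 1*(-245)) = -102 + (-23/34 + 245) = -102 + 8307/34 = 4839/34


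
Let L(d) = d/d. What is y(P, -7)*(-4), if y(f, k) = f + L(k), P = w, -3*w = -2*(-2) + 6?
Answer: 28/3 ≈ 9.3333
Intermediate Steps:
L(d) = 1
w = -10/3 (w = -(-2*(-2) + 6)/3 = -(4 + 6)/3 = -⅓*10 = -10/3 ≈ -3.3333)
P = -10/3 ≈ -3.3333
y(f, k) = 1 + f (y(f, k) = f + 1 = 1 + f)
y(P, -7)*(-4) = (1 - 10/3)*(-4) = -7/3*(-4) = 28/3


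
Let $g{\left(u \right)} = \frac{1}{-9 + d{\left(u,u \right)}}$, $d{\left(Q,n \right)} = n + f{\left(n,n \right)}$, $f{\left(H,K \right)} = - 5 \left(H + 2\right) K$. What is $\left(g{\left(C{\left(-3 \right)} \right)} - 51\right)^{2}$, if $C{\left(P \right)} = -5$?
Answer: $\frac{20611600}{7921} \approx 2602.1$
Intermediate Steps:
$f{\left(H,K \right)} = K \left(-10 - 5 H\right)$ ($f{\left(H,K \right)} = - 5 \left(2 + H\right) K = \left(-10 - 5 H\right) K = K \left(-10 - 5 H\right)$)
$d{\left(Q,n \right)} = n - 5 n \left(2 + n\right)$
$g{\left(u \right)} = \frac{1}{-9 + u \left(-9 - 5 u\right)}$
$\left(g{\left(C{\left(-3 \right)} \right)} - 51\right)^{2} = \left(\frac{1}{-9 - 5 - - 25 \left(2 - 5\right)} - 51\right)^{2} = \left(\frac{1}{-9 - 5 - \left(-25\right) \left(-3\right)} - 51\right)^{2} = \left(\frac{1}{-9 - 5 - 75} - 51\right)^{2} = \left(\frac{1}{-89} - 51\right)^{2} = \left(- \frac{1}{89} - 51\right)^{2} = \left(- \frac{4540}{89}\right)^{2} = \frac{20611600}{7921}$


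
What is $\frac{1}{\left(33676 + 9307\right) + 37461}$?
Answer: $\frac{1}{80444} \approx 1.2431 \cdot 10^{-5}$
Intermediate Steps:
$\frac{1}{\left(33676 + 9307\right) + 37461} = \frac{1}{42983 + 37461} = \frac{1}{80444}$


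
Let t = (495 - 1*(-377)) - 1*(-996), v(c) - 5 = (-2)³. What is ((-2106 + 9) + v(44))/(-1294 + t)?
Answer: -150/41 ≈ -3.6585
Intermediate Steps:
v(c) = -3 (v(c) = 5 + (-2)³ = 5 - 8 = -3)
t = 1868 (t = (495 + 377) + 996 = 872 + 996 = 1868)
((-2106 + 9) + v(44))/(-1294 + t) = ((-2106 + 9) - 3)/(-1294 + 1868) = (-2097 - 3)/574 = -2100*1/574 = -150/41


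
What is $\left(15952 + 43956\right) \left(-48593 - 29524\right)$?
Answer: $-4679833236$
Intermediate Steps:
$\left(15952 + 43956\right) \left(-48593 - 29524\right) = 59908 \left(-78117\right) = -4679833236$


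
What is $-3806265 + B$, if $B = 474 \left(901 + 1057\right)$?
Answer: $-2878173$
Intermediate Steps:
$B = 928092$ ($B = 474 \cdot 1958 = 928092$)
$-3806265 + B = -3806265 + 928092 = -2878173$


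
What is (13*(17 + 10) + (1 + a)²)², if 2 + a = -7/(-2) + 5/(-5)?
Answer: 1996569/16 ≈ 1.2479e+5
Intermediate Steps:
a = ½ (a = -2 + (-7/(-2) + 5/(-5)) = -2 + (-7*(-½) + 5*(-⅕)) = -2 + (7/2 - 1) = -2 + 5/2 = ½ ≈ 0.50000)
(13*(17 + 10) + (1 + a)²)² = (13*(17 + 10) + (1 + ½)²)² = (13*27 + (3/2)²)² = (351 + 9/4)² = (1413/4)² = 1996569/16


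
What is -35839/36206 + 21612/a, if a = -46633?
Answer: -2453764159/1688394398 ≈ -1.4533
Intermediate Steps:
-35839/36206 + 21612/a = -35839/36206 + 21612/(-46633) = -35839*1/36206 + 21612*(-1/46633) = -35839/36206 - 21612/46633 = -2453764159/1688394398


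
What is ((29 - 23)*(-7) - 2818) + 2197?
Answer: -663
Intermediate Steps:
((29 - 23)*(-7) - 2818) + 2197 = (6*(-7) - 2818) + 2197 = (-42 - 2818) + 2197 = -2860 + 2197 = -663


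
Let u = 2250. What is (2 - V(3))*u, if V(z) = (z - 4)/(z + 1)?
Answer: 10125/2 ≈ 5062.5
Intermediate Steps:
V(z) = (-4 + z)/(1 + z)
(2 - V(3))*u = (2 - (-4 + 3)/(1 + 3))*2250 = (2 - (-1)/4)*2250 = (2 - 1*(-¼))*2250 = (2 + ¼)*2250 = (9/4)*2250 = 10125/2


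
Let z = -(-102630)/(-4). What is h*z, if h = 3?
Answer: -153945/2 ≈ -76973.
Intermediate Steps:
z = -51315/2 (z = -(-102630)*(-1)/4 = -10263*5/2 = -51315/2 ≈ -25658.)
h*z = 3*(-51315/2) = -153945/2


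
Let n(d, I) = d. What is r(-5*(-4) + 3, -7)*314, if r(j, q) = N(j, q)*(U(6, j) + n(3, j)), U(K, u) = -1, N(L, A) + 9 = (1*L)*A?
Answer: -106760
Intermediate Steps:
N(L, A) = -9 + A*L (N(L, A) = -9 + (1*L)*A = -9 + L*A = -9 + A*L)
r(j, q) = -18 + 2*j*q (r(j, q) = (-9 + q*j)*(-1 + 3) = (-9 + j*q)*2 = -18 + 2*j*q)
r(-5*(-4) + 3, -7)*314 = (-18 + 2*(-5*(-4) + 3)*(-7))*314 = (-18 + 2*(20 + 3)*(-7))*314 = (-18 + 2*23*(-7))*314 = (-18 - 322)*314 = -340*314 = -106760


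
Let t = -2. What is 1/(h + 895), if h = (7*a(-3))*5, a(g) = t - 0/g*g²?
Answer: 1/825 ≈ 0.0012121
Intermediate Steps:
a(g) = -2 (a(g) = -2 - 0/g*g² = -2 - 0*g² = -2 - 1*0 = -2 + 0 = -2)
h = -70 (h = (7*(-2))*5 = -14*5 = -70)
1/(h + 895) = 1/(-70 + 895) = 1/825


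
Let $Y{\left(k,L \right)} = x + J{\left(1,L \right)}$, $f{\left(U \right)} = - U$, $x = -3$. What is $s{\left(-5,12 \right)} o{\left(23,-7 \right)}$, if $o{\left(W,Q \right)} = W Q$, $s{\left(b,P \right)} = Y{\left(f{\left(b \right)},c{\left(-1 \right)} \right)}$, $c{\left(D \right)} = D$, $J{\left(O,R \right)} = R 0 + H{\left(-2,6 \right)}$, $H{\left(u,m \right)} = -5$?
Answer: $1288$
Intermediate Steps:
$J{\left(O,R \right)} = -5$ ($J{\left(O,R \right)} = R 0 - 5 = 0 - 5 = -5$)
$Y{\left(k,L \right)} = -8$ ($Y{\left(k,L \right)} = -3 - 5 = -8$)
$s{\left(b,P \right)} = -8$
$o{\left(W,Q \right)} = Q W$
$s{\left(-5,12 \right)} o{\left(23,-7 \right)} = - 8 \left(\left(-7\right) 23\right) = \left(-8\right) \left(-161\right) = 1288$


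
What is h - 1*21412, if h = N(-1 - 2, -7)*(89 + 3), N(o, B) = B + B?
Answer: -22700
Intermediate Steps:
N(o, B) = 2*B
h = -1288 (h = (2*(-7))*(89 + 3) = -14*92 = -1288)
h - 1*21412 = -1288 - 1*21412 = -1288 - 21412 = -22700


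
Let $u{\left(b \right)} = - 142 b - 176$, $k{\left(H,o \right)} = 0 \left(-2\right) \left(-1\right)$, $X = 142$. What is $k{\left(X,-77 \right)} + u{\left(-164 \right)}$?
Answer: $23112$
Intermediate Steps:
$k{\left(H,o \right)} = 0$ ($k{\left(H,o \right)} = 0 \left(-1\right) = 0$)
$u{\left(b \right)} = -176 - 142 b$
$k{\left(X,-77 \right)} + u{\left(-164 \right)} = 0 - -23112 = 0 + \left(-176 + 23288\right) = 0 + 23112 = 23112$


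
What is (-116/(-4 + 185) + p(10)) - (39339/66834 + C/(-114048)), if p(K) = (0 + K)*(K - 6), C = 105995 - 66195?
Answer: 7974371677/203846544 ≈ 39.120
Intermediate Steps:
C = 39800
p(K) = K*(-6 + K)
(-116/(-4 + 185) + p(10)) - (39339/66834 + C/(-114048)) = (-116/(-4 + 185) + 10*(-6 + 10)) - (39339/66834 + 39800/(-114048)) = (-116/181 + 10*4) - (39339*(1/66834) + 39800*(-1/114048)) = (-116*1/181 + 40) - (93/158 - 4975/14256) = (-116/181 + 40) - 1*269879/1126224 = 7124/181 - 269879/1126224 = 7974371677/203846544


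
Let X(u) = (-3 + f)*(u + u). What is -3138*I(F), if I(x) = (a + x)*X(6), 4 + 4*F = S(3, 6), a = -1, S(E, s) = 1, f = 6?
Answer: 197694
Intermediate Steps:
F = -3/4 (F = -1 + (1/4)*1 = -1 + 1/4 = -3/4 ≈ -0.75000)
X(u) = 6*u (X(u) = (-3 + 6)*(u + u) = 3*(2*u) = 6*u)
I(x) = -36 + 36*x (I(x) = (-1 + x)*(6*6) = (-1 + x)*36 = -36 + 36*x)
-3138*I(F) = -3138*(-36 + 36*(-3/4)) = -3138*(-36 - 27) = -3138*(-63) = 197694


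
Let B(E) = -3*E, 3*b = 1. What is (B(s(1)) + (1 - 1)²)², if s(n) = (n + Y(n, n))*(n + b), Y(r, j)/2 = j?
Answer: 144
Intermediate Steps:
Y(r, j) = 2*j
b = ⅓ (b = (⅓)*1 = ⅓ ≈ 0.33333)
s(n) = 3*n*(⅓ + n) (s(n) = (n + 2*n)*(n + ⅓) = (3*n)*(⅓ + n) = 3*n*(⅓ + n))
(B(s(1)) + (1 - 1)²)² = (-3*(1 + 3*1) + (1 - 1)²)² = (-3*(1 + 3) + 0²)² = (-3*4 + 0)² = (-12 + 0)² = (-12)² = 144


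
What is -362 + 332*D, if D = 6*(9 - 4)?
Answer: 9598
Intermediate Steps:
D = 30 (D = 6*5 = 30)
-362 + 332*D = -362 + 332*30 = -362 + 9960 = 9598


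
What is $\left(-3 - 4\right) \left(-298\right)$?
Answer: $2086$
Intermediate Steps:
$\left(-3 - 4\right) \left(-298\right) = \left(-7\right) \left(-298\right) = 2086$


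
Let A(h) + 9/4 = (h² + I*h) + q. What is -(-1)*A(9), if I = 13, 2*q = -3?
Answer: 777/4 ≈ 194.25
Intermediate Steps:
q = -3/2 (q = (½)*(-3) = -3/2 ≈ -1.5000)
A(h) = -15/4 + h² + 13*h (A(h) = -9/4 + ((h² + 13*h) - 3/2) = -9/4 + (-3/2 + h² + 13*h) = -15/4 + h² + 13*h)
-(-1)*A(9) = -(-1)*(-15/4 + 9² + 13*9) = -(-1)*(-15/4 + 81 + 117) = -(-1)*777/4 = -1*(-777/4) = 777/4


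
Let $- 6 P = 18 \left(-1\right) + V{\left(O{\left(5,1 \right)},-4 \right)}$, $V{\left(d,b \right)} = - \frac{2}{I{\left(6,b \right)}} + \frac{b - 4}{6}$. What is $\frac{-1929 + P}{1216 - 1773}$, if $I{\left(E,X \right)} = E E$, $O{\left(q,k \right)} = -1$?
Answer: $\frac{207983}{60156} \approx 3.4574$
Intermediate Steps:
$I{\left(E,X \right)} = E^{2}$
$V{\left(d,b \right)} = - \frac{13}{18} + \frac{b}{6}$ ($V{\left(d,b \right)} = - \frac{2}{6^{2}} + \frac{b - 4}{6} = - \frac{2}{36} + \left(-4 + b\right) \frac{1}{6} = \left(-2\right) \frac{1}{36} + \left(- \frac{2}{3} + \frac{b}{6}\right) = - \frac{1}{18} + \left(- \frac{2}{3} + \frac{b}{6}\right) = - \frac{13}{18} + \frac{b}{6}$)
$P = \frac{349}{108}$ ($P = - \frac{18 \left(-1\right) + \left(- \frac{13}{18} + \frac{1}{6} \left(-4\right)\right)}{6} = - \frac{-18 - \frac{25}{18}}{6} = \left(- \frac{1}{6}\right) \left(- \frac{349}{18}\right) = \frac{349}{108} \approx 3.2315$)
$\frac{-1929 + P}{1216 - 1773} = \frac{-1929 + \frac{349}{108}}{1216 - 1773} = - \frac{207983}{108 \left(-557\right)} = \left(- \frac{207983}{108}\right) \left(- \frac{1}{557}\right) = \frac{207983}{60156}$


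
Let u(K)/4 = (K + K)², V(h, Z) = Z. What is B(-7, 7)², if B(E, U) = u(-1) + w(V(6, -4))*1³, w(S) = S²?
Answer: 1024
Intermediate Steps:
u(K) = 16*K² (u(K) = 4*(K + K)² = 4*(2*K)² = 4*(4*K²) = 16*K²)
B(E, U) = 32 (B(E, U) = 16*(-1)² + (-4)²*1³ = 16*1 + 16*1 = 16 + 16 = 32)
B(-7, 7)² = 32² = 1024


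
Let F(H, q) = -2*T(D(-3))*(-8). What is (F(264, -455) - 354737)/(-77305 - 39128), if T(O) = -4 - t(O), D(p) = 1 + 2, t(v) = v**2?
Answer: 118315/38811 ≈ 3.0485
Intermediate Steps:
D(p) = 3
T(O) = -4 - O**2
F(H, q) = -208 (F(H, q) = -2*(-4 - 1*3**2)*(-8) = -2*(-4 - 1*9)*(-8) = -2*(-4 - 9)*(-8) = -2*(-13)*(-8) = 26*(-8) = -208)
(F(264, -455) - 354737)/(-77305 - 39128) = (-208 - 354737)/(-77305 - 39128) = -354945/(-116433) = -354945*(-1/116433) = 118315/38811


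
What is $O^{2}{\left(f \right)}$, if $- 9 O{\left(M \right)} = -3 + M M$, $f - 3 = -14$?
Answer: $\frac{13924}{81} \approx 171.9$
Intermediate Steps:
$f = -11$ ($f = 3 - 14 = -11$)
$O{\left(M \right)} = \frac{1}{3} - \frac{M^{2}}{9}$ ($O{\left(M \right)} = - \frac{-3 + M M}{9} = - \frac{-3 + M^{2}}{9} = \frac{1}{3} - \frac{M^{2}}{9}$)
$O^{2}{\left(f \right)} = \left(\frac{1}{3} - \frac{\left(-11\right)^{2}}{9}\right)^{2} = \left(\frac{1}{3} - \frac{121}{9}\right)^{2} = \left(- \frac{118}{9}\right)^{2} = \frac{13924}{81}$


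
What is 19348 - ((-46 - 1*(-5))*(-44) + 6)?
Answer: 17538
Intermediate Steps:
19348 - ((-46 - 1*(-5))*(-44) + 6) = 19348 - ((-46 + 5)*(-44) + 6) = 19348 - (-41*(-44) + 6) = 19348 - (1804 + 6) = 19348 - 1*1810 = 19348 - 1810 = 17538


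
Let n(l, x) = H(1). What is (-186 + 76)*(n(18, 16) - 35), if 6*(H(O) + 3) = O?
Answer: 12485/3 ≈ 4161.7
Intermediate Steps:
H(O) = -3 + O/6
n(l, x) = -17/6 (n(l, x) = -3 + (1/6)*1 = -3 + 1/6 = -17/6)
(-186 + 76)*(n(18, 16) - 35) = (-186 + 76)*(-17/6 - 35) = -110*(-227/6) = 12485/3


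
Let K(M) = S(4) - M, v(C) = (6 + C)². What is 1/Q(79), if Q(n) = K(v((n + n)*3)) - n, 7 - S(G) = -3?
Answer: -1/230469 ≈ -4.3390e-6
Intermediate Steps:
S(G) = 10 (S(G) = 7 - 1*(-3) = 7 + 3 = 10)
K(M) = 10 - M
Q(n) = 10 - n - (6 + 6*n)² (Q(n) = (10 - (6 + (n + n)*3)²) - n = (10 - (6 + (2*n)*3)²) - n = (10 - (6 + 6*n)²) - n = 10 - n - (6 + 6*n)²)
1/Q(79) = 1/(10 - 1*79 - 36*(1 + 79)²) = 1/(10 - 79 - 36*80²) = 1/(10 - 79 - 36*6400) = 1/(10 - 79 - 230400) = 1/(-230469) = -1/230469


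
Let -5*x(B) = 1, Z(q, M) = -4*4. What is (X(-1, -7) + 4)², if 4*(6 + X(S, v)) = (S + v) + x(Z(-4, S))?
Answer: 6561/400 ≈ 16.402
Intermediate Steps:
Z(q, M) = -16
x(B) = -⅕ (x(B) = -⅕*1 = -⅕)
X(S, v) = -121/20 + S/4 + v/4 (X(S, v) = -6 + ((S + v) - ⅕)/4 = -6 + (-⅕ + S + v)/4 = -6 + (-1/20 + S/4 + v/4) = -121/20 + S/4 + v/4)
(X(-1, -7) + 4)² = ((-121/20 + (¼)*(-1) + (¼)*(-7)) + 4)² = ((-121/20 - ¼ - 7/4) + 4)² = (-161/20 + 4)² = (-81/20)² = 6561/400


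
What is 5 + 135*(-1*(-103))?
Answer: 13910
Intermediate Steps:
5 + 135*(-1*(-103)) = 5 + 135*103 = 5 + 13905 = 13910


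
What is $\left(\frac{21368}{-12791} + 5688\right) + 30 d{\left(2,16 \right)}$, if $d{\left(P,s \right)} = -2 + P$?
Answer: $\frac{72733840}{12791} \approx 5686.3$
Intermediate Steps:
$\left(\frac{21368}{-12791} + 5688\right) + 30 d{\left(2,16 \right)} = \left(\frac{21368}{-12791} + 5688\right) + 30 \left(-2 + 2\right) = \left(21368 \left(- \frac{1}{12791}\right) + 5688\right) + 30 \cdot 0 = \left(- \frac{21368}{12791} + 5688\right) + 0 = \frac{72733840}{12791} + 0 = \frac{72733840}{12791}$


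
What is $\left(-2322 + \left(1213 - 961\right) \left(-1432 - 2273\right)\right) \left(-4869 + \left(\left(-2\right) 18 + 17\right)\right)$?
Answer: $4575080016$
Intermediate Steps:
$\left(-2322 + \left(1213 - 961\right) \left(-1432 - 2273\right)\right) \left(-4869 + \left(\left(-2\right) 18 + 17\right)\right) = \left(-2322 + 252 \left(-3705\right)\right) \left(-4869 + \left(-36 + 17\right)\right) = \left(-2322 - 933660\right) \left(-4869 - 19\right) = \left(-935982\right) \left(-4888\right) = 4575080016$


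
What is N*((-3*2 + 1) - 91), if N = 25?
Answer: -2400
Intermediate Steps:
N*((-3*2 + 1) - 91) = 25*((-3*2 + 1) - 91) = 25*((-6 + 1) - 91) = 25*(-5 - 91) = 25*(-96) = -2400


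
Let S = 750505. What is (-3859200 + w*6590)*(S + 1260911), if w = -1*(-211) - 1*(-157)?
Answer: -2884531457280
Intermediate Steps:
w = 368 (w = 211 + 157 = 368)
(-3859200 + w*6590)*(S + 1260911) = (-3859200 + 368*6590)*(750505 + 1260911) = (-3859200 + 2425120)*2011416 = -1434080*2011416 = -2884531457280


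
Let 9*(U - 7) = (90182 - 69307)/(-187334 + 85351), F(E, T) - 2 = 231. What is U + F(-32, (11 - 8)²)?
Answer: 220262405/917847 ≈ 239.98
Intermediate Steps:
F(E, T) = 233 (F(E, T) = 2 + 231 = 233)
U = 6404054/917847 (U = 7 + ((90182 - 69307)/(-187334 + 85351))/9 = 7 + (20875/(-101983))/9 = 7 + (20875*(-1/101983))/9 = 7 + (⅑)*(-20875/101983) = 7 - 20875/917847 = 6404054/917847 ≈ 6.9773)
U + F(-32, (11 - 8)²) = 6404054/917847 + 233 = 220262405/917847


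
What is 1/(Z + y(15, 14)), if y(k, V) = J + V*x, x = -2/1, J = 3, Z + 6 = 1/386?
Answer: -386/11965 ≈ -0.032261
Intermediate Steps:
Z = -2315/386 (Z = -6 + 1/386 = -2315/386 ≈ -5.9974)
x = -2 (x = -2*1 = -2)
y(k, V) = 3 - 2*V (y(k, V) = 3 + V*(-2) = 3 - 2*V)
1/(Z + y(15, 14)) = 1/(-2315/386 + (3 - 2*14)) = 1/(-2315/386 + (3 - 28)) = 1/(-2315/386 - 25) = 1/(-11965/386) = -386/11965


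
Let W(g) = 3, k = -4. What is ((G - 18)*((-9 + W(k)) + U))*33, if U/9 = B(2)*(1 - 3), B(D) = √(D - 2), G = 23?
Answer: -990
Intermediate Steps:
B(D) = √(-2 + D)
U = 0 (U = 9*(√(-2 + 2)*(1 - 3)) = 9*(√0*(-2)) = 9*(0*(-2)) = 9*0 = 0)
((G - 18)*((-9 + W(k)) + U))*33 = ((23 - 18)*((-9 + 3) + 0))*33 = (5*(-6 + 0))*33 = (5*(-6))*33 = -30*33 = -990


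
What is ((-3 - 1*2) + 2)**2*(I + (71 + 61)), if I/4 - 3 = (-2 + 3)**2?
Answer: 1332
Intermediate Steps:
I = 16 (I = 12 + 4*(-2 + 3)**2 = 12 + 4*1**2 = 12 + 4*1 = 12 + 4 = 16)
((-3 - 1*2) + 2)**2*(I + (71 + 61)) = ((-3 - 1*2) + 2)**2*(16 + (71 + 61)) = ((-3 - 2) + 2)**2*(16 + 132) = (-5 + 2)**2*148 = (-3)**2*148 = 9*148 = 1332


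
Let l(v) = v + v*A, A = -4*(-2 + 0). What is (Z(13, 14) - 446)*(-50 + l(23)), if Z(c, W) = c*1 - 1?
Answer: -68138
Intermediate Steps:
A = 8 (A = -4*(-2) = 8)
l(v) = 9*v (l(v) = v + v*8 = v + 8*v = 9*v)
Z(c, W) = -1 + c (Z(c, W) = c - 1 = -1 + c)
(Z(13, 14) - 446)*(-50 + l(23)) = ((-1 + 13) - 446)*(-50 + 9*23) = (12 - 446)*(-50 + 207) = -434*157 = -68138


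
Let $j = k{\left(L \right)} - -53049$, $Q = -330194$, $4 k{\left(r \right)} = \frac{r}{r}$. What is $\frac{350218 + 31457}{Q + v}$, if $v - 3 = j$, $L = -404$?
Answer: $- \frac{1526700}{1108567} \approx -1.3772$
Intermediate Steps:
$k{\left(r \right)} = \frac{1}{4}$ ($k{\left(r \right)} = \frac{r \frac{1}{r}}{4} = \frac{1}{4} \cdot 1 = \frac{1}{4}$)
$j = \frac{212197}{4}$ ($j = \frac{1}{4} - -53049 = \frac{1}{4} + 53049 = \frac{212197}{4} \approx 53049.0$)
$v = \frac{212209}{4}$ ($v = 3 + \frac{212197}{4} = \frac{212209}{4} \approx 53052.0$)
$\frac{350218 + 31457}{Q + v} = \frac{350218 + 31457}{-330194 + \frac{212209}{4}} = \frac{381675}{- \frac{1108567}{4}} = 381675 \left(- \frac{4}{1108567}\right) = - \frac{1526700}{1108567}$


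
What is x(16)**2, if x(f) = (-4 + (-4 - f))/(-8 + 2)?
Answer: 16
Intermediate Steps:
x(f) = 4/3 + f/6 (x(f) = (-8 - f)/(-6) = (-8 - f)*(-1/6) = 4/3 + f/6)
x(16)**2 = (4/3 + (1/6)*16)**2 = (4/3 + 8/3)**2 = 4**2 = 16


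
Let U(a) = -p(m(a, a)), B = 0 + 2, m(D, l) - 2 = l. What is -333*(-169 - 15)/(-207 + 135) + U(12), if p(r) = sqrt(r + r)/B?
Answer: -851 - sqrt(7) ≈ -853.65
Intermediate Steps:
m(D, l) = 2 + l
B = 2
p(r) = sqrt(2)*sqrt(r)/2 (p(r) = sqrt(r + r)/2 = sqrt(2*r)*(1/2) = (sqrt(2)*sqrt(r))*(1/2) = sqrt(2)*sqrt(r)/2)
U(a) = -sqrt(2)*sqrt(2 + a)/2
-333*(-169 - 15)/(-207 + 135) + U(12) = -333*(-169 - 15)/(-207 + 135) - sqrt(4 + 2*12)/2 = -(-61272)/(-72) - sqrt(4 + 24)/2 = -(-61272)*(-1)/72 - sqrt(7) = -333*23/9 - sqrt(7) = -851 - sqrt(7)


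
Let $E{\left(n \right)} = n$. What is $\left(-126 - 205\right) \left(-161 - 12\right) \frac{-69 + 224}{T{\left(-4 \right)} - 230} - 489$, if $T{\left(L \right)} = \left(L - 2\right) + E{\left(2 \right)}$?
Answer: $- \frac{8990191}{234} \approx -38420.0$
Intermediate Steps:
$T{\left(L \right)} = L$ ($T{\left(L \right)} = \left(L - 2\right) + 2 = \left(-2 + L\right) + 2 = L$)
$\left(-126 - 205\right) \left(-161 - 12\right) \frac{-69 + 224}{T{\left(-4 \right)} - 230} - 489 = \left(-126 - 205\right) \left(-161 - 12\right) \frac{-69 + 224}{-4 - 230} - 489 = \left(-331\right) \left(-173\right) \frac{155}{-234} - 489 = 57263 \cdot 155 \left(- \frac{1}{234}\right) - 489 = 57263 \left(- \frac{155}{234}\right) - 489 = - \frac{8875765}{234} - 489 = - \frac{8990191}{234}$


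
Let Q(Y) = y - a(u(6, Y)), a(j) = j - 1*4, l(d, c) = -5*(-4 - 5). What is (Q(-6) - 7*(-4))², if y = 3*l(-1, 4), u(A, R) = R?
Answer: 29929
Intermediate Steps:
l(d, c) = 45 (l(d, c) = -5*(-9) = 45)
a(j) = -4 + j (a(j) = j - 4 = -4 + j)
y = 135 (y = 3*45 = 135)
Q(Y) = 139 - Y (Q(Y) = 135 - (-4 + Y) = 135 + (4 - Y) = 139 - Y)
(Q(-6) - 7*(-4))² = ((139 - 1*(-6)) - 7*(-4))² = ((139 + 6) + 28)² = (145 + 28)² = 173² = 29929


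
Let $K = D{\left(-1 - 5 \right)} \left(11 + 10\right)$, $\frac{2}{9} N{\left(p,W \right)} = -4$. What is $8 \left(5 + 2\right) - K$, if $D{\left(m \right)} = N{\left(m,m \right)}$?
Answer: $434$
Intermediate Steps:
$N{\left(p,W \right)} = -18$ ($N{\left(p,W \right)} = \frac{9}{2} \left(-4\right) = -18$)
$D{\left(m \right)} = -18$
$K = -378$ ($K = - 18 \left(11 + 10\right) = \left(-18\right) 21 = -378$)
$8 \left(5 + 2\right) - K = 8 \left(5 + 2\right) - -378 = 8 \cdot 7 + 378 = 56 + 378 = 434$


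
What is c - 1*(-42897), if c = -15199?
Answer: 27698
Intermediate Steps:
c - 1*(-42897) = -15199 - 1*(-42897) = -15199 + 42897 = 27698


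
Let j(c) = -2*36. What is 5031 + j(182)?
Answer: 4959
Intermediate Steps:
j(c) = -72
5031 + j(182) = 5031 - 72 = 4959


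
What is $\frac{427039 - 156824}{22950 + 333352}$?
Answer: $\frac{270215}{356302} \approx 0.75839$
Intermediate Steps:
$\frac{427039 - 156824}{22950 + 333352} = \frac{270215}{356302}$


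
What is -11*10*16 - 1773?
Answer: -3533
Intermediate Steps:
-11*10*16 - 1773 = -110*16 - 1773 = -1760 - 1773 = -3533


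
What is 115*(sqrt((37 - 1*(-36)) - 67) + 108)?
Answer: 12420 + 115*sqrt(6) ≈ 12702.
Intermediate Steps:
115*(sqrt((37 - 1*(-36)) - 67) + 108) = 115*(sqrt((37 + 36) - 67) + 108) = 115*(sqrt(73 - 67) + 108) = 115*(sqrt(6) + 108) = 115*(108 + sqrt(6)) = 12420 + 115*sqrt(6)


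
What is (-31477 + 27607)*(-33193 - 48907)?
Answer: 317727000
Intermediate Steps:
(-31477 + 27607)*(-33193 - 48907) = -3870*(-82100) = 317727000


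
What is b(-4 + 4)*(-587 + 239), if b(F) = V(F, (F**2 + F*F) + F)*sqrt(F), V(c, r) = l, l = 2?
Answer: 0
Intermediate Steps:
V(c, r) = 2
b(F) = 2*sqrt(F)
b(-4 + 4)*(-587 + 239) = (2*sqrt(-4 + 4))*(-587 + 239) = (2*sqrt(0))*(-348) = (2*0)*(-348) = 0*(-348) = 0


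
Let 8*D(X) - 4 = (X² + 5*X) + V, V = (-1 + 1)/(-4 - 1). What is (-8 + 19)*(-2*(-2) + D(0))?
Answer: 99/2 ≈ 49.500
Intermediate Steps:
V = 0 (V = 0/(-5) = 0*(-⅕) = 0)
D(X) = ½ + X²/8 + 5*X/8 (D(X) = ½ + ((X² + 5*X) + 0)/8 = ½ + (X² + 5*X)/8 = ½ + (X²/8 + 5*X/8) = ½ + X²/8 + 5*X/8)
(-8 + 19)*(-2*(-2) + D(0)) = (-8 + 19)*(-2*(-2) + (½ + (⅛)*0² + (5/8)*0)) = 11*(4 + (½ + (⅛)*0 + 0)) = 11*(4 + (½ + 0 + 0)) = 11*(4 + ½) = 11*(9/2) = 99/2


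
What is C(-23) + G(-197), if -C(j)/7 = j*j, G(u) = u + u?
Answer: -4097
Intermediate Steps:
G(u) = 2*u
C(j) = -7*j**2 (C(j) = -7*j*j = -7*j**2)
C(-23) + G(-197) = -7*(-23)**2 + 2*(-197) = -7*529 - 394 = -3703 - 394 = -4097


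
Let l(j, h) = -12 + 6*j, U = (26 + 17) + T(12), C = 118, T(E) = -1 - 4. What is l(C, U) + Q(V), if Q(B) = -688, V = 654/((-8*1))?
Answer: 8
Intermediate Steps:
T(E) = -5
V = -327/4 (V = 654/(-8) = 654*(-1/8) = -327/4 ≈ -81.750)
U = 38 (U = (26 + 17) - 5 = 43 - 5 = 38)
l(C, U) + Q(V) = (-12 + 6*118) - 688 = (-12 + 708) - 688 = 696 - 688 = 8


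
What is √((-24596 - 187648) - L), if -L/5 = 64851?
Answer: √112011 ≈ 334.68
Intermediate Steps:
L = -324255 (L = -5*64851 = -324255)
√((-24596 - 187648) - L) = √((-24596 - 187648) - 1*(-324255)) = √(-212244 + 324255) = √112011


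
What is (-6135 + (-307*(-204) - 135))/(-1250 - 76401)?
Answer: -56358/77651 ≈ -0.72579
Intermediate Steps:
(-6135 + (-307*(-204) - 135))/(-1250 - 76401) = (-6135 + (62628 - 135))/(-77651) = (-6135 + 62493)*(-1/77651) = 56358*(-1/77651) = -56358/77651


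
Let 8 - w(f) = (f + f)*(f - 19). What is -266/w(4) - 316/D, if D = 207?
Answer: -47755/13248 ≈ -3.6047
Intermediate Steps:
w(f) = 8 - 2*f*(-19 + f) (w(f) = 8 - (f + f)*(f - 19) = 8 - 2*f*(-19 + f))
-266/w(4) - 316/D = -266/(8 - 2*4² + 38*4) - 316/207 = -266/(8 - 2*16 + 152) - 316*1/207 = -266/(8 - 32 + 152) - 316/207 = -266/128 - 316/207 = -266*1/128 - 316/207 = -133/64 - 316/207 = -47755/13248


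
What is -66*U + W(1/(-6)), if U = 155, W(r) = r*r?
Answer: -368279/36 ≈ -10230.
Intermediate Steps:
W(r) = r²
-66*U + W(1/(-6)) = -66*155 + (1/(-6))² = -10230 + (-⅙)² = -10230 + 1/36 = -368279/36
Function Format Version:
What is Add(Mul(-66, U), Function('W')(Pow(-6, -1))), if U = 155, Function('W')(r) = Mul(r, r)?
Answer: Rational(-368279, 36) ≈ -10230.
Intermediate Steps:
Function('W')(r) = Pow(r, 2)
Add(Mul(-66, U), Function('W')(Pow(-6, -1))) = Add(Mul(-66, 155), Pow(Pow(-6, -1), 2)) = Add(-10230, Pow(Rational(-1, 6), 2)) = Add(-10230, Rational(1, 36)) = Rational(-368279, 36)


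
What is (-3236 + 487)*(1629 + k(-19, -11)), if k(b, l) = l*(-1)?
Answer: -4508360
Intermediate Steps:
k(b, l) = -l
(-3236 + 487)*(1629 + k(-19, -11)) = (-3236 + 487)*(1629 - 1*(-11)) = -2749*(1629 + 11) = -2749*1640 = -4508360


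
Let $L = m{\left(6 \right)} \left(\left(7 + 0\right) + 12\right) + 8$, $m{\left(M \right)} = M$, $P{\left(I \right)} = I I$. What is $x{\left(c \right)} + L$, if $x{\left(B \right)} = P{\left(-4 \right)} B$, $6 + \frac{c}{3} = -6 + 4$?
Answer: $-262$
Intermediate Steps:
$P{\left(I \right)} = I^{2}$
$c = -24$ ($c = -18 + 3 \left(-6 + 4\right) = -18 + 3 \left(-2\right) = -18 - 6 = -24$)
$x{\left(B \right)} = 16 B$ ($x{\left(B \right)} = \left(-4\right)^{2} B = 16 B$)
$L = 122$ ($L = 6 \left(\left(7 + 0\right) + 12\right) + 8 = 6 \left(7 + 12\right) + 8 = 6 \cdot 19 + 8 = 114 + 8 = 122$)
$x{\left(c \right)} + L = 16 \left(-24\right) + 122 = -384 + 122 = -262$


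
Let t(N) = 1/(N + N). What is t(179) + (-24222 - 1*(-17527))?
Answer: -2396809/358 ≈ -6695.0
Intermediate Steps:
t(N) = 1/(2*N)
t(179) + (-24222 - 1*(-17527)) = (1/2)/179 + (-24222 - 1*(-17527)) = (1/2)*(1/179) + (-24222 + 17527) = 1/358 - 6695 = -2396809/358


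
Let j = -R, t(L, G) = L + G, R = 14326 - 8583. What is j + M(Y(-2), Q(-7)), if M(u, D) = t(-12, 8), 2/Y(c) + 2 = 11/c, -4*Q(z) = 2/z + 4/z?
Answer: -5747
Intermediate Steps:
R = 5743
t(L, G) = G + L
Q(z) = -3/(2*z) (Q(z) = -(2/z + 4/z)/4 = -3/(2*z))
Y(c) = 2/(-2 + 11/c)
M(u, D) = -4 (M(u, D) = 8 - 12 = -4)
j = -5743 (j = -1*5743 = -5743)
j + M(Y(-2), Q(-7)) = -5743 - 4 = -5747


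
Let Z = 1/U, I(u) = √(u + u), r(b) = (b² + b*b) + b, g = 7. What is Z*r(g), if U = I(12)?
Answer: 35*√6/4 ≈ 21.433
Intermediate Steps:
r(b) = b + 2*b² (r(b) = (b² + b²) + b = 2*b² + b = b + 2*b²)
I(u) = √2*√u (I(u) = √(2*u) = √2*√u)
U = 2*√6 (U = √2*√12 = √2*(2*√3) = 2*√6 ≈ 4.8990)
Z = √6/12 (Z = 1/(2*√6) = √6/12 ≈ 0.20412)
Z*r(g) = (√6/12)*(7*(1 + 2*7)) = (√6/12)*(7*(1 + 14)) = (√6/12)*(7*15) = (√6/12)*105 = 35*√6/4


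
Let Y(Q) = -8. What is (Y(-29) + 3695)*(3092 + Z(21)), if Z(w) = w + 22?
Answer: 11558745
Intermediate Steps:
Z(w) = 22 + w
(Y(-29) + 3695)*(3092 + Z(21)) = (-8 + 3695)*(3092 + (22 + 21)) = 3687*(3092 + 43) = 3687*3135 = 11558745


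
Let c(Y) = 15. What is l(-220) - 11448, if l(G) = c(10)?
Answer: -11433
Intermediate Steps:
l(G) = 15
l(-220) - 11448 = 15 - 11448 = -11433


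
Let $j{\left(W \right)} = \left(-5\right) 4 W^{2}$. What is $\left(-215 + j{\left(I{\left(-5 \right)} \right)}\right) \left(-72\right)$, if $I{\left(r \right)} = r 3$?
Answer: $339480$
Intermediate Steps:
$I{\left(r \right)} = 3 r$
$j{\left(W \right)} = - 20 W^{2}$
$\left(-215 + j{\left(I{\left(-5 \right)} \right)}\right) \left(-72\right) = \left(-215 - 20 \left(3 \left(-5\right)\right)^{2}\right) \left(-72\right) = \left(-215 - 20 \left(-15\right)^{2}\right) \left(-72\right) = \left(-215 - 4500\right) \left(-72\right) = \left(-4715\right) \left(-72\right) = 339480$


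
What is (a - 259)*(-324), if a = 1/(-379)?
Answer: 31804488/379 ≈ 83917.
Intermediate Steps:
a = -1/379 ≈ -0.0026385
(a - 259)*(-324) = (-1/379 - 259)*(-324) = -98162/379*(-324) = 31804488/379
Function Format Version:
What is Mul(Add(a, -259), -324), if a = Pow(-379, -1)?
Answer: Rational(31804488, 379) ≈ 83917.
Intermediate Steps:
a = Rational(-1, 379) ≈ -0.0026385
Mul(Add(a, -259), -324) = Mul(Add(Rational(-1, 379), -259), -324) = Mul(Rational(-98162, 379), -324) = Rational(31804488, 379)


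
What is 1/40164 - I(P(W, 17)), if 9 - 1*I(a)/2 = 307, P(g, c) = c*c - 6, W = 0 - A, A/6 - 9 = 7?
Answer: 23937745/40164 ≈ 596.00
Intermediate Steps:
A = 96 (A = 54 + 6*7 = 54 + 42 = 96)
W = -96 (W = 0 - 1*96 = 0 - 96 = -96)
P(g, c) = -6 + c**2 (P(g, c) = c**2 - 6 = -6 + c**2)
I(a) = -596 (I(a) = 18 - 2*307 = 18 - 614 = -596)
1/40164 - I(P(W, 17)) = 1/40164 - 1*(-596) = 1/40164 + 596 = 23937745/40164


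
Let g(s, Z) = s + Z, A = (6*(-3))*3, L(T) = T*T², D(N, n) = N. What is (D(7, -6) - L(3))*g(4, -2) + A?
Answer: -94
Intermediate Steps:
L(T) = T³
A = -54 (A = -18*3 = -54)
g(s, Z) = Z + s
(D(7, -6) - L(3))*g(4, -2) + A = (7 - 1*3³)*(-2 + 4) - 54 = (7 - 1*27)*2 - 54 = (7 - 27)*2 - 54 = -20*2 - 54 = -40 - 54 = -94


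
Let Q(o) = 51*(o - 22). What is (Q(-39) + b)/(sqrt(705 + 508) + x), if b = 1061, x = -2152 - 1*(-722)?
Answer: 2931500/2043687 + 2050*sqrt(1213)/2043687 ≈ 1.4694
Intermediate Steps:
x = -1430 (x = -2152 + 722 = -1430)
Q(o) = -1122 + 51*o (Q(o) = 51*(-22 + o) = -1122 + 51*o)
(Q(-39) + b)/(sqrt(705 + 508) + x) = ((-1122 + 51*(-39)) + 1061)/(sqrt(705 + 508) - 1430) = ((-1122 - 1989) + 1061)/(sqrt(1213) - 1430) = (-3111 + 1061)/(-1430 + sqrt(1213)) = -2050/(-1430 + sqrt(1213))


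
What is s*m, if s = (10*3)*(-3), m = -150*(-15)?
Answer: -202500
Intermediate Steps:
m = 2250
s = -90 (s = 30*(-3) = -90)
s*m = -90*2250 = -202500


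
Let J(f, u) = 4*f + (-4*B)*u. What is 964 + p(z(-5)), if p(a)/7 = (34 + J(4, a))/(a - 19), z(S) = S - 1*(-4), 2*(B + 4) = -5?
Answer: 4778/5 ≈ 955.60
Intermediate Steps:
B = -13/2 (B = -4 + (½)*(-5) = -4 - 5/2 = -13/2 ≈ -6.5000)
z(S) = 4 + S (z(S) = S + 4 = 4 + S)
J(f, u) = 4*f + 26*u (J(f, u) = 4*f + (-4*(-13/2))*u = 4*f + 26*u)
p(a) = 7*(50 + 26*a)/(-19 + a) (p(a) = 7*((34 + (4*4 + 26*a))/(a - 19)) = 7*((34 + (16 + 26*a))/(-19 + a)) = 7*((50 + 26*a)/(-19 + a)) = 7*(50 + 26*a)/(-19 + a))
964 + p(z(-5)) = 964 + 14*(25 + 13*(4 - 5))/(-19 + (4 - 5)) = 964 + 14*(25 + 13*(-1))/(-19 - 1) = 964 + 14*(25 - 13)/(-20) = 964 + 14*(-1/20)*12 = 964 - 42/5 = 4778/5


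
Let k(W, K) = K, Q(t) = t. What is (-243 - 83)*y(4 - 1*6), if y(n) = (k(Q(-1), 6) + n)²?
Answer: -5216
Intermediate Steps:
y(n) = (6 + n)²
(-243 - 83)*y(4 - 1*6) = (-243 - 83)*(6 + (4 - 1*6))² = -326*(6 + (4 - 6))² = -326*(6 - 2)² = -326*4² = -326*16 = -5216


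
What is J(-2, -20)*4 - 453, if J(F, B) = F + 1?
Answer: -457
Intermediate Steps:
J(F, B) = 1 + F
J(-2, -20)*4 - 453 = (1 - 2)*4 - 453 = -1*4 - 453 = -4 - 453 = -457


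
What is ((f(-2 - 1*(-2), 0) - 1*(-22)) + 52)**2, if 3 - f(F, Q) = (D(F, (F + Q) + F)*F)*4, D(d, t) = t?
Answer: 5929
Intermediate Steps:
f(F, Q) = 3 - 4*F*(Q + 2*F) (f(F, Q) = 3 - ((F + Q) + F)*F*4 = 3 - (Q + 2*F)*F*4 = 3 - F*(Q + 2*F)*4 = 3 - 4*F*(Q + 2*F))
((f(-2 - 1*(-2), 0) - 1*(-22)) + 52)**2 = (((3 - 4*(-2 - 1*(-2))*(0 + 2*(-2 - 1*(-2)))) - 1*(-22)) + 52)**2 = (((3 - 4*(-2 + 2)*(0 + 2*(-2 + 2))) + 22) + 52)**2 = (((3 - 4*0*(0 + 2*0)) + 22) + 52)**2 = (((3 - 4*0*(0 + 0)) + 22) + 52)**2 = (((3 - 4*0*0) + 22) + 52)**2 = (((3 + 0) + 22) + 52)**2 = ((3 + 22) + 52)**2 = (25 + 52)**2 = 77**2 = 5929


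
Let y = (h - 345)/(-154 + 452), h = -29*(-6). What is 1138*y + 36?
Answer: -91935/149 ≈ -617.01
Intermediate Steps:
h = 174
y = -171/298 (y = (174 - 345)/(-154 + 452) = -171/298 ≈ -0.57383)
1138*y + 36 = 1138*(-171/298) + 36 = -97299/149 + 36 = -91935/149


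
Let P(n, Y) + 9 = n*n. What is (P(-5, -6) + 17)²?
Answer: 1089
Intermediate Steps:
P(n, Y) = -9 + n² (P(n, Y) = -9 + n*n = -9 + n²)
(P(-5, -6) + 17)² = ((-9 + (-5)²) + 17)² = ((-9 + 25) + 17)² = (16 + 17)² = 33² = 1089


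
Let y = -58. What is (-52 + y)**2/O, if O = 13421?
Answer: 12100/13421 ≈ 0.90157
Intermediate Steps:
(-52 + y)**2/O = (-52 - 58)**2/13421 = (-110)**2*(1/13421) = 12100*(1/13421) = 12100/13421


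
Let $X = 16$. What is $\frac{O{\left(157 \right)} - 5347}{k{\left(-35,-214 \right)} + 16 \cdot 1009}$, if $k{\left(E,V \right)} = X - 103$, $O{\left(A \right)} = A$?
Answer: $- \frac{5190}{16057} \approx -0.32322$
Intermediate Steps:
$k{\left(E,V \right)} = -87$ ($k{\left(E,V \right)} = 16 - 103 = -87$)
$\frac{O{\left(157 \right)} - 5347}{k{\left(-35,-214 \right)} + 16 \cdot 1009} = \frac{157 - 5347}{-87 + 16 \cdot 1009} = - \frac{5190}{-87 + 16144} = - \frac{5190}{16057}$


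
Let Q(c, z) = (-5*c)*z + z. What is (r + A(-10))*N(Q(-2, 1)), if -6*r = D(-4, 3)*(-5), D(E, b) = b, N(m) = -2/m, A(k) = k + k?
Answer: 35/11 ≈ 3.1818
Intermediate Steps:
Q(c, z) = z - 5*c*z (Q(c, z) = -5*c*z + z = z - 5*c*z)
A(k) = 2*k
r = 5/2 (r = -(-5)/2 = -⅙*(-15) = 5/2 ≈ 2.5000)
(r + A(-10))*N(Q(-2, 1)) = (5/2 + 2*(-10))*(-2/(1 - 5*(-2))) = (5/2 - 20)*(-2/(1 + 10)) = -(-35)/(1*11) = -(-35)/11 = -35/2*(-2/11) = 35/11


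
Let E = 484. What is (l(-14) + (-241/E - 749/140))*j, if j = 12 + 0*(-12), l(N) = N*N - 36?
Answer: 1119144/605 ≈ 1849.8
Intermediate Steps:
l(N) = -36 + N² (l(N) = N² - 36 = -36 + N²)
j = 12 (j = 12 + 0 = 12)
(l(-14) + (-241/E - 749/140))*j = ((-36 + (-14)²) + (-241/484 - 749/140))*12 = ((-36 + 196) + (-241*1/484 - 749*1/140))*12 = (160 + (-241/484 - 107/20))*12 = (160 - 3538/605)*12 = (93262/605)*12 = 1119144/605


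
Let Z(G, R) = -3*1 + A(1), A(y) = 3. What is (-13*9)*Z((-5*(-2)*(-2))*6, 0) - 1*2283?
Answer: -2283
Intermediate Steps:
Z(G, R) = 0 (Z(G, R) = -3*1 + 3 = -3 + 3 = 0)
(-13*9)*Z((-5*(-2)*(-2))*6, 0) - 1*2283 = -13*9*0 - 1*2283 = -117*0 - 2283 = 0 - 2283 = -2283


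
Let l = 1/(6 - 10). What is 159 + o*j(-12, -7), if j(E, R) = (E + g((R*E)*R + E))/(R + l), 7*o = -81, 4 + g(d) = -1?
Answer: 26769/203 ≈ 131.87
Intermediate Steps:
g(d) = -5 (g(d) = -4 - 1 = -5)
l = -1/4 (l = 1/(-4) = -1/4 ≈ -0.25000)
o = -81/7 (o = (1/7)*(-81) = -81/7 ≈ -11.571)
j(E, R) = (-5 + E)/(-1/4 + R) (j(E, R) = (E - 5)/(R - 1/4) = (-5 + E)/(-1/4 + R))
159 + o*j(-12, -7) = 159 - 324*(-5 - 12)/(7*(-1 + 4*(-7))) = 159 - 324*(-17)/(7*(-1 - 28)) = 159 - 324*(-17)/(7*(-29)) = 159 - 324*(-1)*(-17)/(7*29) = 159 - 81/7*68/29 = 159 - 5508/203 = 26769/203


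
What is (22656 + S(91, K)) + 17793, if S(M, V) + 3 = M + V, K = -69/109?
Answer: 4418464/109 ≈ 40536.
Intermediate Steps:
K = -69/109 (K = -69*1/109 = -69/109 ≈ -0.63303)
S(M, V) = -3 + M + V (S(M, V) = -3 + (M + V) = -3 + M + V)
(22656 + S(91, K)) + 17793 = (22656 + (-3 + 91 - 69/109)) + 17793 = (22656 + 9523/109) + 17793 = 2479027/109 + 17793 = 4418464/109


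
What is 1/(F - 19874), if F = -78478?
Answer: -1/98352 ≈ -1.0168e-5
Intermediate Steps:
1/(F - 19874) = 1/(-78478 - 19874) = 1/(-98352) = -1/98352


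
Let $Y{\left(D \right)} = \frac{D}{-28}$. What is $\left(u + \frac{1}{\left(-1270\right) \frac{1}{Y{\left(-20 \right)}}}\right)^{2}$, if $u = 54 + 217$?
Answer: $\frac{232166894569}{3161284} \approx 73441.0$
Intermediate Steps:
$Y{\left(D \right)} = - \frac{D}{28}$ ($Y{\left(D \right)} = D \left(- \frac{1}{28}\right) = - \frac{D}{28}$)
$u = 271$
$\left(u + \frac{1}{\left(-1270\right) \frac{1}{Y{\left(-20 \right)}}}\right)^{2} = \left(271 + \frac{1}{\left(-1270\right) \frac{1}{\left(- \frac{1}{28}\right) \left(-20\right)}}\right)^{2} = \left(271 + \frac{1}{\left(-1270\right) \frac{1}{\frac{5}{7}}}\right)^{2} = \left(271 + \frac{1}{\left(-1270\right) \frac{7}{5}}\right)^{2} = \left(271 + \frac{1}{-1778}\right)^{2} = \left(271 - \frac{1}{1778}\right)^{2} = \left(\frac{481837}{1778}\right)^{2} = \frac{232166894569}{3161284}$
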